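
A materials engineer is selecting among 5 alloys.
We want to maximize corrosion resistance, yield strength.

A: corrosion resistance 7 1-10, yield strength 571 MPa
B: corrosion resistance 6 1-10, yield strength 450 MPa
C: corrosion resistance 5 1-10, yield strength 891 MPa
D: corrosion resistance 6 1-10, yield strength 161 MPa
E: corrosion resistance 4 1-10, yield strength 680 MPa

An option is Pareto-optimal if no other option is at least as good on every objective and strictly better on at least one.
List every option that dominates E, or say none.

C

C: corrosion resistance 5≥4, yield strength 891≥680 — dominates E.
Others (A, B, D) are each worse than E on at least one objective.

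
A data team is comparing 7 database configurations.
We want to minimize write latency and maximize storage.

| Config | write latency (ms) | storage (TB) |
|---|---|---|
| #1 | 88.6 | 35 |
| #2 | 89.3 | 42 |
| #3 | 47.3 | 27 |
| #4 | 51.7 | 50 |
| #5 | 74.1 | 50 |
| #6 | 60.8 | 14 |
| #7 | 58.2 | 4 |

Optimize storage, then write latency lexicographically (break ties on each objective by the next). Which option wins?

First maximize storage: best is 50, kept {#4, #5}.
Then minimize write latency: best is 51.7, kept {#4}.

#4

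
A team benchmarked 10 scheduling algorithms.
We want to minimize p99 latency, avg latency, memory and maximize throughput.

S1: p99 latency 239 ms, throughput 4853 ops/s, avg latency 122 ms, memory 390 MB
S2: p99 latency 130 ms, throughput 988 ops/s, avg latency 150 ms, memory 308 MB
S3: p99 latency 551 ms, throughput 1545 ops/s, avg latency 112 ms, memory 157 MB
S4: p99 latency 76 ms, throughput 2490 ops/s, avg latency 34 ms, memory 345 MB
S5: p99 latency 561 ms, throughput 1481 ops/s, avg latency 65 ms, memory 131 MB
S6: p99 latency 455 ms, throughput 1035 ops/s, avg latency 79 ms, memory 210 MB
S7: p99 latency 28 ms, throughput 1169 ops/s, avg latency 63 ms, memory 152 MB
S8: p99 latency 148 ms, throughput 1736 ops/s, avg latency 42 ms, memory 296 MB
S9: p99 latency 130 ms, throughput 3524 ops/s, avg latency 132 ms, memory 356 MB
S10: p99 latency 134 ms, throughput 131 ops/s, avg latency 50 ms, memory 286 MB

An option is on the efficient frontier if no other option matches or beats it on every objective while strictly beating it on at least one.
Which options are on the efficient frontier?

S1: not dominated (best throughput).
S2: dominated by S7 (p99 latency 28≤130, throughput 1169≥988, avg latency 63≤150, memory 152≤308).
S3: not dominated.
S4: not dominated (best avg latency).
S5: not dominated (best memory).
S6: dominated by S7 (p99 latency 28≤455, throughput 1169≥1035, avg latency 63≤79, memory 152≤210).
S7: not dominated (best p99 latency).
S8: not dominated.
S9: not dominated.
S10: not dominated.

S1, S3, S4, S5, S7, S8, S9, S10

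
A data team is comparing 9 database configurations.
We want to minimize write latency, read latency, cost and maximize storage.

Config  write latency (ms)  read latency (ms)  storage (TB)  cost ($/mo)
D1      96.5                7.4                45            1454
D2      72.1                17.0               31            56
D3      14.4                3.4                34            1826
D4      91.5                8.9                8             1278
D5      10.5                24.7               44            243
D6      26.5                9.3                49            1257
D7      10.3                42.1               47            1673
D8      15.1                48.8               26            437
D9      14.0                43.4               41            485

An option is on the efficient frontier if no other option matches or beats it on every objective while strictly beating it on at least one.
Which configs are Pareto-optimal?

D1, D2, D3, D4, D5, D6, D7

D1: not dominated.
D2: not dominated (best cost).
D3: not dominated (best read latency).
D4: not dominated.
D5: not dominated.
D6: not dominated (best storage).
D7: not dominated (best write latency).
D8: dominated by D5 (write latency 10.5≤15.1, read latency 24.7≤48.8, storage 44≥26, cost 243≤437).
D9: dominated by D5 (write latency 10.5≤14.0, read latency 24.7≤43.4, storage 44≥41, cost 243≤485).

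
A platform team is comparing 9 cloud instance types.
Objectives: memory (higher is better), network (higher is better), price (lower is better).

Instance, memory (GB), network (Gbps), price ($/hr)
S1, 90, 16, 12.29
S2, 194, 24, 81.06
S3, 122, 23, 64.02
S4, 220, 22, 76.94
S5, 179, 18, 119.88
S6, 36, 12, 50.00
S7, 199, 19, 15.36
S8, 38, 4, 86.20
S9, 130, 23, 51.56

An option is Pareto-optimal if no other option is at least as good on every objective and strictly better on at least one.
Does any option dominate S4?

S1: worse on memory (90 vs 220).
S2: worse on memory (194 vs 220).
S3: worse on memory (122 vs 220).
S5: worse on memory (179 vs 220).
S6: worse on memory (36 vs 220).
S7: worse on memory (199 vs 220).
S8: worse on memory (38 vs 220).
S9: worse on memory (130 vs 220).
No option is at least as good as S4 on every objective and strictly better on one.

No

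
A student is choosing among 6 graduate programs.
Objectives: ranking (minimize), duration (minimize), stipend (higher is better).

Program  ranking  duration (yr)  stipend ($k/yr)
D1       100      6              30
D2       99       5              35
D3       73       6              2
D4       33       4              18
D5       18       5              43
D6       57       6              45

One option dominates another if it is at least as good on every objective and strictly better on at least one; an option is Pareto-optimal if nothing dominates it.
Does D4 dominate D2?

No

D4 vs D2: D4 is worse on stipend (18 vs 35), so it does not dominate D2.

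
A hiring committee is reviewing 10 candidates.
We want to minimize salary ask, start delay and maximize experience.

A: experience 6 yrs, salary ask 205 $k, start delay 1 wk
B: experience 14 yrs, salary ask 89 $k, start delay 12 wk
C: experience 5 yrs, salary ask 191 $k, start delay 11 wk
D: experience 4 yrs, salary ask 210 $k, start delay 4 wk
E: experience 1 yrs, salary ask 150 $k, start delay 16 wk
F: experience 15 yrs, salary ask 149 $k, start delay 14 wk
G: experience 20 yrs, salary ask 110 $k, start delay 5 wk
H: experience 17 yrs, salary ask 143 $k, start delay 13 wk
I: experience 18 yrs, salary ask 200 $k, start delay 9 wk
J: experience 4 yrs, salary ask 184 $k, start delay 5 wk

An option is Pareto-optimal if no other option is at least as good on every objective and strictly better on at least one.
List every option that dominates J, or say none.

G

G: experience 20≥4, salary ask 110≤184, start delay 5≤5 — dominates J.
Others (A, B, C, D, E, F, H, I) are each worse than J on at least one objective.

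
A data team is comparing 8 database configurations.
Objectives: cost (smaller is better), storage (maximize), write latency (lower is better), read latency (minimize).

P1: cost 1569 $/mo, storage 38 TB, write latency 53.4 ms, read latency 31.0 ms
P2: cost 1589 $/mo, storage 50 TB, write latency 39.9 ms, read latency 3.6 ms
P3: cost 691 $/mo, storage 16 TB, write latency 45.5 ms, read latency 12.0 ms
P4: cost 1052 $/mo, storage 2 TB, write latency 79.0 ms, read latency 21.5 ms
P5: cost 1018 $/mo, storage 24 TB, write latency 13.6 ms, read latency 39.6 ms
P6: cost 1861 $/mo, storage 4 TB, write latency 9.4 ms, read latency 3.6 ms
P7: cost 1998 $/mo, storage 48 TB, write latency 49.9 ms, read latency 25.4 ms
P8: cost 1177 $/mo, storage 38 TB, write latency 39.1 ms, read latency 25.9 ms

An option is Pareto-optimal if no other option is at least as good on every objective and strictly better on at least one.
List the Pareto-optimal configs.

P1: dominated by P8 (cost 1177≤1569, storage 38≥38, write latency 39.1≤53.4, read latency 25.9≤31.0).
P2: not dominated (best storage).
P3: not dominated (best cost).
P4: dominated by P3 (cost 691≤1052, storage 16≥2, write latency 45.5≤79.0, read latency 12.0≤21.5).
P5: not dominated.
P6: not dominated (best write latency).
P7: dominated by P2 (cost 1589≤1998, storage 50≥48, write latency 39.9≤49.9, read latency 3.6≤25.4).
P8: not dominated.

P2, P3, P5, P6, P8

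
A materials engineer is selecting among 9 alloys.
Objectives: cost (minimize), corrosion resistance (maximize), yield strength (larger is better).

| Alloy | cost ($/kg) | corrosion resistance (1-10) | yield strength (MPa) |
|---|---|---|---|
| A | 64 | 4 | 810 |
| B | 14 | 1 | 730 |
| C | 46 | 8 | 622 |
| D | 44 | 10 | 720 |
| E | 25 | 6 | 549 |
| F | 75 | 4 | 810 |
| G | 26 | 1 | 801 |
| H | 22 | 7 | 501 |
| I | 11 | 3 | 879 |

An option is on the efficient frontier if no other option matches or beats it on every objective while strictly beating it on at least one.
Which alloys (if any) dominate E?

A: worse on cost (64 vs 25).
B: worse on corrosion resistance (1 vs 6).
C: worse on cost (46 vs 25).
D: worse on cost (44 vs 25).
F: worse on cost (75 vs 25).
G: worse on cost (26 vs 25).
H: worse on yield strength (501 vs 549).
I: worse on corrosion resistance (3 vs 6).
No option dominates E.

none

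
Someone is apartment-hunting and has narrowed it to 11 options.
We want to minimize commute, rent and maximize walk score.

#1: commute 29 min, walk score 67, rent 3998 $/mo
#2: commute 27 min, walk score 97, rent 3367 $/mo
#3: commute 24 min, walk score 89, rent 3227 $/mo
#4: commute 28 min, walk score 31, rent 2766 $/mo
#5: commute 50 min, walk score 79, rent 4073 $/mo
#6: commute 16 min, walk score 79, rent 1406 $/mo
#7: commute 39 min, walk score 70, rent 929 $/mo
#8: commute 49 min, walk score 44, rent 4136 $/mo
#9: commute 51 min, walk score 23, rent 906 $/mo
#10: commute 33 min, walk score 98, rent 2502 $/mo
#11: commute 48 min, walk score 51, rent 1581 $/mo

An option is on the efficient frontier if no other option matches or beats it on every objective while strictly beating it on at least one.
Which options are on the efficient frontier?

#2, #3, #6, #7, #9, #10

#1: dominated by #2 (commute 27≤29, walk score 97≥67, rent 3367≤3998).
#2: not dominated.
#3: not dominated.
#4: dominated by #6 (commute 16≤28, walk score 79≥31, rent 1406≤2766).
#5: dominated by #2 (commute 27≤50, walk score 97≥79, rent 3367≤4073).
#6: not dominated (best commute).
#7: not dominated.
#8: dominated by #1 (commute 29≤49, walk score 67≥44, rent 3998≤4136).
#9: not dominated (best rent).
#10: not dominated (best walk score).
#11: dominated by #6 (commute 16≤48, walk score 79≥51, rent 1406≤1581).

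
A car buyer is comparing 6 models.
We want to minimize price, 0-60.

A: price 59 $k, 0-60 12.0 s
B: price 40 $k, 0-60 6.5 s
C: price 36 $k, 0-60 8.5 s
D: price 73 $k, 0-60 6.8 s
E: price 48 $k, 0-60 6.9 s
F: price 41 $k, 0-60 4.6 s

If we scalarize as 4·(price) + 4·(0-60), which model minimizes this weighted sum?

A: 4·59 + 4·12.0 = 284.0
B: 4·40 + 4·6.5 = 186.0
C: 4·36 + 4·8.5 = 178.0
D: 4·73 + 4·6.8 = 319.2
E: 4·48 + 4·6.9 = 219.6
F: 4·41 + 4·4.6 = 182.4
Lowest: C at 178.0.

C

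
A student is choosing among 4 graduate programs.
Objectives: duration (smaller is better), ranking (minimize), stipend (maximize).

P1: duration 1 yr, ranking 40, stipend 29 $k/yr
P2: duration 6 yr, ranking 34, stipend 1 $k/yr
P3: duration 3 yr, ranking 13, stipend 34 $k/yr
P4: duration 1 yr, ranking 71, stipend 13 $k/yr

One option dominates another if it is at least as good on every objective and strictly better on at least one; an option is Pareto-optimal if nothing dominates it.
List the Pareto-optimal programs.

P1: not dominated.
P2: dominated by P3 (duration 3≤6, ranking 13≤34, stipend 34≥1).
P3: not dominated (best ranking).
P4: dominated by P1 (duration 1≤1, ranking 40≤71, stipend 29≥13).

P1, P3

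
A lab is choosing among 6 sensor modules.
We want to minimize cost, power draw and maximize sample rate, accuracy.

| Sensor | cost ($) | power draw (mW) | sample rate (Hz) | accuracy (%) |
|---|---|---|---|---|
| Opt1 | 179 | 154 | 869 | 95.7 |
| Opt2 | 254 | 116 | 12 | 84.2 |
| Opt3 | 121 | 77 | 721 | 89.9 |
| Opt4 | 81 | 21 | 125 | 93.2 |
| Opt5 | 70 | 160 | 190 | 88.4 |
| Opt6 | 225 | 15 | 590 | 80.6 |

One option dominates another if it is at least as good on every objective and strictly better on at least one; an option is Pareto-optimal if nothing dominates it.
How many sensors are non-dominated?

Opt1: not dominated (best sample rate).
Opt2: dominated by Opt3 (cost 121≤254, power draw 77≤116, sample rate 721≥12, accuracy 89.9≥84.2).
Opt3: not dominated.
Opt4: not dominated.
Opt5: not dominated (best cost).
Opt6: not dominated (best power draw).
Pareto-optimal: Opt1, Opt3, Opt4, Opt5, Opt6 → 5.

5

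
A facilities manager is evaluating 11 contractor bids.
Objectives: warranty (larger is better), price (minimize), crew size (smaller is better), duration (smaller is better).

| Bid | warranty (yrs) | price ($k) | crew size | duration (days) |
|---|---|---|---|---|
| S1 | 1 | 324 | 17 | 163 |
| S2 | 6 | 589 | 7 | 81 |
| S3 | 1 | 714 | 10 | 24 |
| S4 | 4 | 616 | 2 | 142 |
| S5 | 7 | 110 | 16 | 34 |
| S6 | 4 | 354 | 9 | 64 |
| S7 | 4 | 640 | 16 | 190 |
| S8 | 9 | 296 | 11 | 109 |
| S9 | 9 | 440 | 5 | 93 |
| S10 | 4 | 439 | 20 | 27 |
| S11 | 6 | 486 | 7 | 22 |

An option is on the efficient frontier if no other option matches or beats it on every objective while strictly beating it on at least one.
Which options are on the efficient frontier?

S1: dominated by S5 (warranty 7≥1, price 110≤324, crew size 16≤17, duration 34≤163).
S2: dominated by S11 (warranty 6≥6, price 486≤589, crew size 7≤7, duration 22≤81).
S3: dominated by S11 (warranty 6≥1, price 486≤714, crew size 7≤10, duration 22≤24).
S4: not dominated (best crew size).
S5: not dominated (best price).
S6: not dominated.
S7: dominated by S2 (warranty 6≥4, price 589≤640, crew size 7≤16, duration 81≤190).
S8: not dominated.
S9: not dominated.
S10: not dominated.
S11: not dominated (best duration).

S4, S5, S6, S8, S9, S10, S11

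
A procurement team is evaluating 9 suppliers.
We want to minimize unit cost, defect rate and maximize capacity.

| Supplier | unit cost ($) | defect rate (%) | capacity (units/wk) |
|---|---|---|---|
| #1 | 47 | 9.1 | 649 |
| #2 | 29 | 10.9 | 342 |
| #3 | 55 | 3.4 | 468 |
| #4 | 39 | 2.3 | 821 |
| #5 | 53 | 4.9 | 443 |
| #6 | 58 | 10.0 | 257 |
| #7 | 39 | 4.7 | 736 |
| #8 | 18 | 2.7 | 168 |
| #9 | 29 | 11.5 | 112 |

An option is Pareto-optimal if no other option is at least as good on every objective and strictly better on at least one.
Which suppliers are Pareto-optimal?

#1: dominated by #4 (unit cost 39≤47, defect rate 2.3≤9.1, capacity 821≥649).
#2: not dominated.
#3: dominated by #4 (unit cost 39≤55, defect rate 2.3≤3.4, capacity 821≥468).
#4: not dominated (best defect rate).
#5: dominated by #4 (unit cost 39≤53, defect rate 2.3≤4.9, capacity 821≥443).
#6: dominated by #1 (unit cost 47≤58, defect rate 9.1≤10.0, capacity 649≥257).
#7: dominated by #4 (unit cost 39≤39, defect rate 2.3≤4.7, capacity 821≥736).
#8: not dominated (best unit cost).
#9: dominated by #2 (unit cost 29≤29, defect rate 10.9≤11.5, capacity 342≥112).

#2, #4, #8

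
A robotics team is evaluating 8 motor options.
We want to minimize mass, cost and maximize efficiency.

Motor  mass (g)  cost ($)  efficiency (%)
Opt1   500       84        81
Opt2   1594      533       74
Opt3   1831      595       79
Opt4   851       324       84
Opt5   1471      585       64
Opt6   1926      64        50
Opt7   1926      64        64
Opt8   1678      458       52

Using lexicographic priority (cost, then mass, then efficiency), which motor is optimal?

First minimize cost: best is 64, kept {Opt6, Opt7}.
Then minimize mass: best is 1926, kept {Opt6, Opt7}.
Then maximize efficiency: best is 64, kept {Opt7}.

Opt7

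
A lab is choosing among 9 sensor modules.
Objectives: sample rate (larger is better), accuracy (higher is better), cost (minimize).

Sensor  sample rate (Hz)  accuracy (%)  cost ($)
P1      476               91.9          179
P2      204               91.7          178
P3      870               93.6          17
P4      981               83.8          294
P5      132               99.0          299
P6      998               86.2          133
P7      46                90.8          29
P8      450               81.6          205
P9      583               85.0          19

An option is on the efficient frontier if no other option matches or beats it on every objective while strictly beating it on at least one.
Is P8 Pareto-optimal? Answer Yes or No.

P1 vs P8: sample rate 476≥450, accuracy 91.9≥81.6, cost 179≤205 — P1 is at least as good on every objective and strictly better on at least one, so P1 dominates P8.

No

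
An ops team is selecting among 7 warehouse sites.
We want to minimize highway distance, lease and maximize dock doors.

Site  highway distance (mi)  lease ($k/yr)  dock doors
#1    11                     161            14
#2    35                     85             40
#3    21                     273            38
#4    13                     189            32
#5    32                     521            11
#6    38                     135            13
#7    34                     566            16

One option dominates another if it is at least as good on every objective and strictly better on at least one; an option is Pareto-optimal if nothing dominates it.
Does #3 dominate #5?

#3 vs #5: highway distance 21≤32, lease 273≤521, dock doors 38≥11 — #3 is at least as good on every objective with at least one strict improvement.

Yes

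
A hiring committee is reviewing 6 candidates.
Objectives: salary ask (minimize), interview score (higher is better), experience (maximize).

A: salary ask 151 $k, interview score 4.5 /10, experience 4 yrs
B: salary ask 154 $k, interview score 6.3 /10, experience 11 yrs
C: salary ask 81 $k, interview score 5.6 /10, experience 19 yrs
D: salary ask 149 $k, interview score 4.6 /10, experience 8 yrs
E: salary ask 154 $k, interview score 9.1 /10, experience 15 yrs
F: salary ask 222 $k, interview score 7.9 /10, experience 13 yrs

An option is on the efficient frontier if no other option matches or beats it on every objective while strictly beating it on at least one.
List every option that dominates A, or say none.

C, D

C: salary ask 81≤151, interview score 5.6≥4.5, experience 19≥4 — dominates A.
D: salary ask 149≤151, interview score 4.6≥4.5, experience 8≥4 — dominates A.
Others (B, E, F) are each worse than A on at least one objective.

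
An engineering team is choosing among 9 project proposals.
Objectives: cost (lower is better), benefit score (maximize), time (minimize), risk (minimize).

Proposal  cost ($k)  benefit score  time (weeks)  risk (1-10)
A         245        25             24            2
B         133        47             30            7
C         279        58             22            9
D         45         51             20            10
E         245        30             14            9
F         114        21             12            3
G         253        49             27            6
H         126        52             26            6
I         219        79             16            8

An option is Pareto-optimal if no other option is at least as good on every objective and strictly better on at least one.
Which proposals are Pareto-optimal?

A: not dominated (best risk).
B: dominated by H (cost 126≤133, benefit score 52≥47, time 26≤30, risk 6≤7).
C: dominated by I (cost 219≤279, benefit score 79≥58, time 16≤22, risk 8≤9).
D: not dominated (best cost).
E: not dominated.
F: not dominated (best time).
G: dominated by H (cost 126≤253, benefit score 52≥49, time 26≤27, risk 6≤6).
H: not dominated.
I: not dominated (best benefit score).

A, D, E, F, H, I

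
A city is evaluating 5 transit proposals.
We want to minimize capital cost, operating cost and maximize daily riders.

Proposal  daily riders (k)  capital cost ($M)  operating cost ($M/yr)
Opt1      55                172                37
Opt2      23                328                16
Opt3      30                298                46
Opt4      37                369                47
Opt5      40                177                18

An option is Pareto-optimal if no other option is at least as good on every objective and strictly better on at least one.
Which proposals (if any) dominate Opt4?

Opt1: daily riders 55≥37, capital cost 172≤369, operating cost 37≤47 — dominates Opt4.
Opt5: daily riders 40≥37, capital cost 177≤369, operating cost 18≤47 — dominates Opt4.
Others (Opt2, Opt3) are each worse than Opt4 on at least one objective.

Opt1, Opt5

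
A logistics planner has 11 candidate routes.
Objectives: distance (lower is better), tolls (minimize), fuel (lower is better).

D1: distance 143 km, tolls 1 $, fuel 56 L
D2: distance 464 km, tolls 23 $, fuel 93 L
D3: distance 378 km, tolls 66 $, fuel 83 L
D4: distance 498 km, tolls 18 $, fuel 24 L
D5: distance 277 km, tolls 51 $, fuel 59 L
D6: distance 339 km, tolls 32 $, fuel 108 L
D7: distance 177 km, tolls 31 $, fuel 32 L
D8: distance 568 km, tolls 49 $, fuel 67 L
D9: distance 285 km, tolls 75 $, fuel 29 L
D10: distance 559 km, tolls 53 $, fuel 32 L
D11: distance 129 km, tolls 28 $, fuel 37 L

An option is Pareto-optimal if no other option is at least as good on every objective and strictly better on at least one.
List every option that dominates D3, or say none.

D1, D5, D7, D11

D1: distance 143≤378, tolls 1≤66, fuel 56≤83 — dominates D3.
D5: distance 277≤378, tolls 51≤66, fuel 59≤83 — dominates D3.
D7: distance 177≤378, tolls 31≤66, fuel 32≤83 — dominates D3.
D11: distance 129≤378, tolls 28≤66, fuel 37≤83 — dominates D3.
Others (D2, D4, D6, D8, D9, D10) are each worse than D3 on at least one objective.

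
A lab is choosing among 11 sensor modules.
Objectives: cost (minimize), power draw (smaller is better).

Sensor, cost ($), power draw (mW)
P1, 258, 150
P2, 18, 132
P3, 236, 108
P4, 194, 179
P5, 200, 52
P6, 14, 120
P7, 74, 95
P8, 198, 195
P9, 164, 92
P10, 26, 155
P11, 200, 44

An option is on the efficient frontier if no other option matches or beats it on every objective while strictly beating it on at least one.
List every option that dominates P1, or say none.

P2, P3, P5, P6, P7, P9, P11

P2: cost 18≤258, power draw 132≤150 — dominates P1.
P3: cost 236≤258, power draw 108≤150 — dominates P1.
P5: cost 200≤258, power draw 52≤150 — dominates P1.
P6: cost 14≤258, power draw 120≤150 — dominates P1.
P7: cost 74≤258, power draw 95≤150 — dominates P1.
P9: cost 164≤258, power draw 92≤150 — dominates P1.
P11: cost 200≤258, power draw 44≤150 — dominates P1.
Others (P4, P8, P10) are each worse than P1 on at least one objective.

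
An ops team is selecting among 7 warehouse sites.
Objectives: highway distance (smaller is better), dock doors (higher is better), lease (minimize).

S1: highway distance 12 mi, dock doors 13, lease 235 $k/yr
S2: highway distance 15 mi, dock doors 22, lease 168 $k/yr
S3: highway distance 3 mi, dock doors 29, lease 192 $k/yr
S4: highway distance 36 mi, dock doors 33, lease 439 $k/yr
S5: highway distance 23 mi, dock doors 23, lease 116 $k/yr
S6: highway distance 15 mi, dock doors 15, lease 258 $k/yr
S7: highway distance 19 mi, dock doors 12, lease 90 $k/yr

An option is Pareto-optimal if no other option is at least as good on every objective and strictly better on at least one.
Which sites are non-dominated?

S1: dominated by S3 (highway distance 3≤12, dock doors 29≥13, lease 192≤235).
S2: not dominated.
S3: not dominated (best highway distance).
S4: not dominated (best dock doors).
S5: not dominated.
S6: dominated by S2 (highway distance 15≤15, dock doors 22≥15, lease 168≤258).
S7: not dominated (best lease).

S2, S3, S4, S5, S7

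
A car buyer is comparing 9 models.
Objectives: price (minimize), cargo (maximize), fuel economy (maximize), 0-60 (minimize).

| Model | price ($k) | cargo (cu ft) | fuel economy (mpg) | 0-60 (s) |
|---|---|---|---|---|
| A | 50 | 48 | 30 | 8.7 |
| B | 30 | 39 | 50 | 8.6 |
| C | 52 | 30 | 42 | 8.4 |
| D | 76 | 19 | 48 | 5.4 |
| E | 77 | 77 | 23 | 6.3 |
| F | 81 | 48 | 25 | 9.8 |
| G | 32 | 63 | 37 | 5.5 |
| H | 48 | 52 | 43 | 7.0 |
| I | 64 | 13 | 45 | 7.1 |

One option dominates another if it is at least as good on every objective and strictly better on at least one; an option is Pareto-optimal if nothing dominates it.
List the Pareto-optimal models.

A: dominated by G (price 32≤50, cargo 63≥48, fuel economy 37≥30, 0-60 5.5≤8.7).
B: not dominated (best price).
C: dominated by H (price 48≤52, cargo 52≥30, fuel economy 43≥42, 0-60 7.0≤8.4).
D: not dominated (best 0-60).
E: not dominated (best cargo).
F: dominated by A (price 50≤81, cargo 48≥48, fuel economy 30≥25, 0-60 8.7≤9.8).
G: not dominated.
H: not dominated.
I: not dominated.

B, D, E, G, H, I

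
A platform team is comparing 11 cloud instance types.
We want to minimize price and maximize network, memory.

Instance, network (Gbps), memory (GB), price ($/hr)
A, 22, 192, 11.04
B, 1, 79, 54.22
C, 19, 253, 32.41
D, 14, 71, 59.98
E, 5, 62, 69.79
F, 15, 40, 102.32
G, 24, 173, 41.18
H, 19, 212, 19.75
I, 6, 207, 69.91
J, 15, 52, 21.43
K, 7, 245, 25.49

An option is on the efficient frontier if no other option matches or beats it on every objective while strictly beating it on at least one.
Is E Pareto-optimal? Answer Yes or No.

A vs E: network 22≥5, memory 192≥62, price 11.04≤69.79 — A is at least as good on every objective and strictly better on at least one, so A dominates E.

No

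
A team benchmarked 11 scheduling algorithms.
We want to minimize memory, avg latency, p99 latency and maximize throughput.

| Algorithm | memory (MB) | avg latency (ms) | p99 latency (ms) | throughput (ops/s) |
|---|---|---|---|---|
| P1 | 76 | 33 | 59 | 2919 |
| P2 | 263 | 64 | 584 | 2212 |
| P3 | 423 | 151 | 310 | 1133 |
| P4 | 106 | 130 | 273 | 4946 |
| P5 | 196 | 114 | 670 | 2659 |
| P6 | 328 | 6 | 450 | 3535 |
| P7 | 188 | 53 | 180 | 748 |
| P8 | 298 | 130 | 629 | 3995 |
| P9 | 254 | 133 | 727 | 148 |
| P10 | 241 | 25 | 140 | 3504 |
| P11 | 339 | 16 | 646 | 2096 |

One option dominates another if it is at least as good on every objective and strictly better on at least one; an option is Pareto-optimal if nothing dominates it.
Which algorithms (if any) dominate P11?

P6: memory 328≤339, avg latency 6≤16, p99 latency 450≤646, throughput 3535≥2096 — dominates P11.
Others (P1, P2, P3, P4, P5, P7, P8, P9, P10) are each worse than P11 on at least one objective.

P6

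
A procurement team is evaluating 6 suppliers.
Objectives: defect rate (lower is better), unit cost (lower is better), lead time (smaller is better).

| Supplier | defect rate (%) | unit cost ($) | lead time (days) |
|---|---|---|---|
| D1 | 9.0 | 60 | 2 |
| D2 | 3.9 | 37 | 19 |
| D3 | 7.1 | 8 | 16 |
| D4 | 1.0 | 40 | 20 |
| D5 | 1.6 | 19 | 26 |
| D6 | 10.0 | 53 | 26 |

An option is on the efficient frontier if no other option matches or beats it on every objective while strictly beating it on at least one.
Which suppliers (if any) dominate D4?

none

D1: worse on defect rate (9.0 vs 1.0).
D2: worse on defect rate (3.9 vs 1.0).
D3: worse on defect rate (7.1 vs 1.0).
D5: worse on defect rate (1.6 vs 1.0).
D6: worse on defect rate (10.0 vs 1.0).
No option dominates D4.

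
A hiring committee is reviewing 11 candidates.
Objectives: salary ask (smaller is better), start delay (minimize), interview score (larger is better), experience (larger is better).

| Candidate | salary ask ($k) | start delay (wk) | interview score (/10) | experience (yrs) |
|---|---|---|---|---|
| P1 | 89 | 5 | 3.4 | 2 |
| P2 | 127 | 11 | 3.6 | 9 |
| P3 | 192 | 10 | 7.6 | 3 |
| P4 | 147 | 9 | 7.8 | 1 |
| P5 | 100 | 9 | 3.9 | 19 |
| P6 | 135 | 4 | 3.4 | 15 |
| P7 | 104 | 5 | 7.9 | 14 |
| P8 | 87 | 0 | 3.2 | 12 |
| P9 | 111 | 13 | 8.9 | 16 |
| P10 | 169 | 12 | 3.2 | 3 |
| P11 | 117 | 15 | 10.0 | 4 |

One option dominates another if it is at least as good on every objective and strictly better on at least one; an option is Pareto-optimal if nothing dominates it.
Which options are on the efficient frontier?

P1: not dominated.
P2: dominated by P5 (salary ask 100≤127, start delay 9≤11, interview score 3.9≥3.6, experience 19≥9).
P3: dominated by P7 (salary ask 104≤192, start delay 5≤10, interview score 7.9≥7.6, experience 14≥3).
P4: dominated by P7 (salary ask 104≤147, start delay 5≤9, interview score 7.9≥7.8, experience 14≥1).
P5: not dominated (best experience).
P6: not dominated.
P7: not dominated.
P8: not dominated (best salary ask).
P9: not dominated.
P10: dominated by P2 (salary ask 127≤169, start delay 11≤12, interview score 3.6≥3.2, experience 9≥3).
P11: not dominated (best interview score).

P1, P5, P6, P7, P8, P9, P11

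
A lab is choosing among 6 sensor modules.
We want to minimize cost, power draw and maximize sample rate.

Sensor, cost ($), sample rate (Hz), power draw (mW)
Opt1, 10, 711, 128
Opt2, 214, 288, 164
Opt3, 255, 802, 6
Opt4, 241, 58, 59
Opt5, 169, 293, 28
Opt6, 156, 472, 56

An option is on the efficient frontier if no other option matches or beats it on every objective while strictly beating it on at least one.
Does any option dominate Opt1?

Opt2: worse on cost (214 vs 10).
Opt3: worse on cost (255 vs 10).
Opt4: worse on cost (241 vs 10).
Opt5: worse on cost (169 vs 10).
Opt6: worse on cost (156 vs 10).
No option is at least as good as Opt1 on every objective and strictly better on one.

No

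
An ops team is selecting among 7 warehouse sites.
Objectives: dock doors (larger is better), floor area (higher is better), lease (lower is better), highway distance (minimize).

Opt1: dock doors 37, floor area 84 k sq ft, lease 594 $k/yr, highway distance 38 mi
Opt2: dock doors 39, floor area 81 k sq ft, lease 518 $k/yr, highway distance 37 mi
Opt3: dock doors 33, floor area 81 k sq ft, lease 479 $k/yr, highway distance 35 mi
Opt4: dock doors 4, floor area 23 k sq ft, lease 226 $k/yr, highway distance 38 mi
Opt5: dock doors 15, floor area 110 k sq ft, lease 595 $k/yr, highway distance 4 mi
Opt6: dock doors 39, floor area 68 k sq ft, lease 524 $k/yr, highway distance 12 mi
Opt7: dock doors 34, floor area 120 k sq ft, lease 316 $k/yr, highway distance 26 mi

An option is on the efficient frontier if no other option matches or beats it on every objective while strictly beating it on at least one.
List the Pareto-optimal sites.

Opt1: not dominated.
Opt2: not dominated.
Opt3: dominated by Opt7 (dock doors 34≥33, floor area 120≥81, lease 316≤479, highway distance 26≤35).
Opt4: not dominated (best lease).
Opt5: not dominated (best highway distance).
Opt6: not dominated.
Opt7: not dominated (best floor area).

Opt1, Opt2, Opt4, Opt5, Opt6, Opt7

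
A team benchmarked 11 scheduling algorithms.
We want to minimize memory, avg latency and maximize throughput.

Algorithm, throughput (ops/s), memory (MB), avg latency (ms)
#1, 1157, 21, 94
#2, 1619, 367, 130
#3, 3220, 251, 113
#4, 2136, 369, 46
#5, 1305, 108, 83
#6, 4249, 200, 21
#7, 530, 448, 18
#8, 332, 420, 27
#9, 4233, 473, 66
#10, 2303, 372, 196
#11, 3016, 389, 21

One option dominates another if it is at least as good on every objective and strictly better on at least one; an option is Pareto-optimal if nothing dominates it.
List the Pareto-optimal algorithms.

#1, #5, #6, #7

#1: not dominated (best memory).
#2: dominated by #3 (throughput 3220≥1619, memory 251≤367, avg latency 113≤130).
#3: dominated by #6 (throughput 4249≥3220, memory 200≤251, avg latency 21≤113).
#4: dominated by #6 (throughput 4249≥2136, memory 200≤369, avg latency 21≤46).
#5: not dominated.
#6: not dominated (best throughput).
#7: not dominated (best avg latency).
#8: dominated by #6 (throughput 4249≥332, memory 200≤420, avg latency 21≤27).
#9: dominated by #6 (throughput 4249≥4233, memory 200≤473, avg latency 21≤66).
#10: dominated by #3 (throughput 3220≥2303, memory 251≤372, avg latency 113≤196).
#11: dominated by #6 (throughput 4249≥3016, memory 200≤389, avg latency 21≤21).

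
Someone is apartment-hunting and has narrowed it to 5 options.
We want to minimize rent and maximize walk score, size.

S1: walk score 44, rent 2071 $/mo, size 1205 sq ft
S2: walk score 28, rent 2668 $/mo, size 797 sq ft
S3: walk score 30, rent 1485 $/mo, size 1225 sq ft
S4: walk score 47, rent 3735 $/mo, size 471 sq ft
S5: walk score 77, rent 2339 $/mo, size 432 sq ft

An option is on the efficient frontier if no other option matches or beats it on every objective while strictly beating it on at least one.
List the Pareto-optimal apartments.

S1: not dominated.
S2: dominated by S1 (walk score 44≥28, rent 2071≤2668, size 1205≥797).
S3: not dominated (best rent).
S4: not dominated.
S5: not dominated (best walk score).

S1, S3, S4, S5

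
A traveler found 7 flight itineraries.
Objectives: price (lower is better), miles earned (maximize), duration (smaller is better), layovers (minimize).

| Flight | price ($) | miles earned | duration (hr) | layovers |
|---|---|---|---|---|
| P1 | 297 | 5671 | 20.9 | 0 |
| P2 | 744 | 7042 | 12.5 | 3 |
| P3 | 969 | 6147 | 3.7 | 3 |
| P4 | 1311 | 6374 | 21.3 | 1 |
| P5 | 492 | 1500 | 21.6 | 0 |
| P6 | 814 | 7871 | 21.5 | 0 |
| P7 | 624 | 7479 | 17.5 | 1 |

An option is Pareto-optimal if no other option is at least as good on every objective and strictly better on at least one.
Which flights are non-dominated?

P1, P2, P3, P6, P7

P1: not dominated (best price).
P2: not dominated.
P3: not dominated (best duration).
P4: dominated by P7 (price 624≤1311, miles earned 7479≥6374, duration 17.5≤21.3, layovers 1≤1).
P5: dominated by P1 (price 297≤492, miles earned 5671≥1500, duration 20.9≤21.6, layovers 0≤0).
P6: not dominated (best miles earned).
P7: not dominated.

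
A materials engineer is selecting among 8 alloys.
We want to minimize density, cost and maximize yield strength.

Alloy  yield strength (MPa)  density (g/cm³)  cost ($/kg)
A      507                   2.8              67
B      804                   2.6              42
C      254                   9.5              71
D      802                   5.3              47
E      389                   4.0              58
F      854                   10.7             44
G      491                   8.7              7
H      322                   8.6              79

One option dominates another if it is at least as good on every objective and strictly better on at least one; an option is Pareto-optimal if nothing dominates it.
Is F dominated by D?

No

D vs F: D is worse on yield strength (802 vs 854), so it does not dominate F.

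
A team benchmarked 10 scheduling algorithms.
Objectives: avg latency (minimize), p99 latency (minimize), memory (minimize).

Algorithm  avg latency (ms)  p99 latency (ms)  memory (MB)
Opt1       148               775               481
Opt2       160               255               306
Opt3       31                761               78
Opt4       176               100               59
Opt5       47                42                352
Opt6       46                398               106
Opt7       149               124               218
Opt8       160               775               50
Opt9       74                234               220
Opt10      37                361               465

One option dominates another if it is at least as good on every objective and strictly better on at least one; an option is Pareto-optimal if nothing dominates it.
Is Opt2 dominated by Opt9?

Opt9 vs Opt2: avg latency 74≤160, p99 latency 234≤255, memory 220≤306 — Opt9 is at least as good on every objective with at least one strict improvement.

Yes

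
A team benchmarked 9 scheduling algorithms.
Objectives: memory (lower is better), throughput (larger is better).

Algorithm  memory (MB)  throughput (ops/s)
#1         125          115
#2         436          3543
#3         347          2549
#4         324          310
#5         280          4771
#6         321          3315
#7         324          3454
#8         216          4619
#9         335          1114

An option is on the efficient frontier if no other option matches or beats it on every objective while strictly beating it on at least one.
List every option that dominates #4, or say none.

#5: memory 280≤324, throughput 4771≥310 — dominates #4.
#6: memory 321≤324, throughput 3315≥310 — dominates #4.
#7: memory 324≤324, throughput 3454≥310 — dominates #4.
#8: memory 216≤324, throughput 4619≥310 — dominates #4.
Others (#1, #2, #3, #9) are each worse than #4 on at least one objective.

#5, #6, #7, #8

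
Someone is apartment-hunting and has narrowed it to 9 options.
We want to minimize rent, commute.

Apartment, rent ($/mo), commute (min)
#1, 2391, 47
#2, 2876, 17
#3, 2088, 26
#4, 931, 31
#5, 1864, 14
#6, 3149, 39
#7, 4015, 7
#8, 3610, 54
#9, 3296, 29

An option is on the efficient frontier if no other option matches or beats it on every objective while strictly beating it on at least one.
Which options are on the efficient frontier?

#1: dominated by #3 (rent 2088≤2391, commute 26≤47).
#2: dominated by #5 (rent 1864≤2876, commute 14≤17).
#3: dominated by #5 (rent 1864≤2088, commute 14≤26).
#4: not dominated (best rent).
#5: not dominated.
#6: dominated by #2 (rent 2876≤3149, commute 17≤39).
#7: not dominated (best commute).
#8: dominated by #1 (rent 2391≤3610, commute 47≤54).
#9: dominated by #2 (rent 2876≤3296, commute 17≤29).

#4, #5, #7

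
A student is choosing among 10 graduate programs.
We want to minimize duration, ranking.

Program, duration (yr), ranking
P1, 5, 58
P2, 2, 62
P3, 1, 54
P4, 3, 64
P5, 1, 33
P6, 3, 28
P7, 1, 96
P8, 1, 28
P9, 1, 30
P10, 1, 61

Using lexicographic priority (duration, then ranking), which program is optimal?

First minimize duration: best is 1, kept {P3, P5, P7, P8, P9, P10}.
Then minimize ranking: best is 28, kept {P8}.

P8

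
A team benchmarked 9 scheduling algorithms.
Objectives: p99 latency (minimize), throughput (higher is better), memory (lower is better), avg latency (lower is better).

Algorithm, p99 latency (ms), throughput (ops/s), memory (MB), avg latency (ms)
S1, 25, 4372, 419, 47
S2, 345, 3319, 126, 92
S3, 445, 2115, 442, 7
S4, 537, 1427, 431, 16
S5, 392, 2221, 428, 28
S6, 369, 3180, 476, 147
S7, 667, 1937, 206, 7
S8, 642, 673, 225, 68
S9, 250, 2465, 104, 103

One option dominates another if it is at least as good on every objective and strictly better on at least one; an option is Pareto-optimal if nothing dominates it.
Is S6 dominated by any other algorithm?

S1 vs S6: p99 latency 25≤369, throughput 4372≥3180, memory 419≤476, avg latency 47≤147 — S1 is at least as good on every objective and strictly better on at least one, so S1 dominates S6.

Yes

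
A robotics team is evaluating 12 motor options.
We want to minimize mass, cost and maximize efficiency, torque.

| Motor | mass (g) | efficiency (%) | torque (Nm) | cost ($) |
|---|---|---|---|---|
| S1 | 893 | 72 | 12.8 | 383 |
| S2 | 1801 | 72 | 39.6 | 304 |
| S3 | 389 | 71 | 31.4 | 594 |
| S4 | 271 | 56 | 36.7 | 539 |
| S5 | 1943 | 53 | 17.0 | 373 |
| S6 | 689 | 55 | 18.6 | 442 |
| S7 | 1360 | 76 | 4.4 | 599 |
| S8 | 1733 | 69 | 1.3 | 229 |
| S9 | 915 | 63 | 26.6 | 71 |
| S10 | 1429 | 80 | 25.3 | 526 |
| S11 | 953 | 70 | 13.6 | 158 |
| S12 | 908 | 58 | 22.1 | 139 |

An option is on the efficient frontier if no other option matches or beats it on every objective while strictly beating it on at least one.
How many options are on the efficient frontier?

S1: not dominated.
S2: not dominated (best torque).
S3: not dominated.
S4: not dominated (best mass).
S5: dominated by S2 (mass 1801≤1943, efficiency 72≥53, torque 39.6≥17.0, cost 304≤373).
S6: not dominated.
S7: not dominated.
S8: dominated by S11 (mass 953≤1733, efficiency 70≥69, torque 13.6≥1.3, cost 158≤229).
S9: not dominated (best cost).
S10: not dominated (best efficiency).
S11: not dominated.
S12: not dominated.
Pareto-optimal: S1, S2, S3, S4, S6, S7, S9, S10, S11, S12 → 10.

10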